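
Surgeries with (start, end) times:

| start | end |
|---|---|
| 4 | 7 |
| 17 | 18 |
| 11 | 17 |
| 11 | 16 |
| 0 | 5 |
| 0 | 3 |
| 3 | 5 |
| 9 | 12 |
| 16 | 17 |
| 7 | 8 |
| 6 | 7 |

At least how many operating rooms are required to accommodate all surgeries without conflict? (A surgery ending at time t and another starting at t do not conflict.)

3

Events (time:±→running): 0:+→1 0:+→2 3:-→1 3:+→2 4:+→3 … peak 3.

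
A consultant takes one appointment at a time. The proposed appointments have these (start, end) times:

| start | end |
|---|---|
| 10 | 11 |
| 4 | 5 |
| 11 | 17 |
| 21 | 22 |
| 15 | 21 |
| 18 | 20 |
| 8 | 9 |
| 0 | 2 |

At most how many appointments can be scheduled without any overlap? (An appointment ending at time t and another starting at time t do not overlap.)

7

Sort by end time and greedily take each interval whose start is ≥ the last chosen end.
Sorted by end: (0,2)  (4,5)  (8,9)  (10,11)  (11,17)  (18,20)  (15,21)  (21,22)
take (0,2); take (4,5); take (8,9); take (10,11); take (11,17); take (18,20); take (21,22).
Selected 7 appointments.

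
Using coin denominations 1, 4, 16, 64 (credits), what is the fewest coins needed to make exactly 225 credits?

6

Use the largest denomination that fits, subtract, and repeat.
225 = 3×64 + 2×16 + 1×1
Total coins = 3 + 2 + 1 = 6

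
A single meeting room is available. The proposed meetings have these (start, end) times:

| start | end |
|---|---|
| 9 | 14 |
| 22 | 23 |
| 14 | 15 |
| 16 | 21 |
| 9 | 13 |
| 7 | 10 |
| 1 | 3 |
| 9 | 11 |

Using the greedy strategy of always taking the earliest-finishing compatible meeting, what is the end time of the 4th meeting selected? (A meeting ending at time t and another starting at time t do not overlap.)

21

Greedy by earliest finish: after sorting by end time, pick each interval compatible with the last pick.
By end time: (1,3), (7,10), (9,11), (9,13), (9,14), (14,15), (16,21), (22,23).
Pick (1,3); next start ≥ 3 → (7,10); next start ≥ 10 → (14,15); next start ≥ 15 → (16,21); next start ≥ 21 → (22,23).
Selected: (1,3) (7,10) (14,15) (16,21) (22,23)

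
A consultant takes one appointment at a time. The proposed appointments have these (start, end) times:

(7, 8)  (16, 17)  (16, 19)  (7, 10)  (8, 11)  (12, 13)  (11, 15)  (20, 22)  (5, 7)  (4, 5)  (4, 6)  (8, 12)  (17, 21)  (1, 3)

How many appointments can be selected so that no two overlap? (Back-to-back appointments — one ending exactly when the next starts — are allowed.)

8

Sort by end time and greedily take each interval whose start is ≥ the last chosen end.
By end time: (1,3), (4,5), (4,6), (5,7), (7,8), (7,10), (8,11), (8,12), (12,13), (11,15), (16,17), (16,19), (17,21), (20,22).
Pick (1,3); next start ≥ 3 → (4,5); next start ≥ 5 → (5,7); next start ≥ 7 → (7,8); next start ≥ 8 → (8,11); next start ≥ 11 → (12,13); next start ≥ 13 → (16,17); next start ≥ 17 → (17,21).
Selected 8 appointments.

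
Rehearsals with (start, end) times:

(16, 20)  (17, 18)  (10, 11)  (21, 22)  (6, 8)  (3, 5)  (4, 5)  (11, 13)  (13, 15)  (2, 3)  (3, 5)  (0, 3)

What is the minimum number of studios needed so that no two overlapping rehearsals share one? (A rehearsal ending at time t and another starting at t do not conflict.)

3

The answer is the maximum number of intervals overlapping at any instant.
Events (time:±→running): 0:+→1 2:+→2 3:-→1 3:-→0 3:+→1 3:+→2 4:+→3 … peak 3.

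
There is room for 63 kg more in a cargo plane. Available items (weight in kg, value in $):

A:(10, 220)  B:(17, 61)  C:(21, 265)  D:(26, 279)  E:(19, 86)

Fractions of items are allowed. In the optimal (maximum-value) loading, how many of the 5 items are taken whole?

Order: A (220/10=22.00) > C (265/21=12.62) > D (279/26=10.73) > E (86/19=4.53) > B (61/17=3.59)
Fill: take A (10 @ 220) → take C (21 @ 265) → take D (26 @ 279) → take 6/19 of E → 27.16; 63/63 used.
3 item(s) taken whole; one partial (take 6/19 of E).

3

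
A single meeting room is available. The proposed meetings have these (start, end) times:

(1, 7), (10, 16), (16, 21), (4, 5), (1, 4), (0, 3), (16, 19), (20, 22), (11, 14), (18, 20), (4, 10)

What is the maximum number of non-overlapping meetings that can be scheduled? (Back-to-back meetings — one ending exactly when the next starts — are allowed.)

5

Sorted by end: (0,3)  (1,4)  (4,5)  (1,7)  (4,10)  (11,14)  (10,16)  (16,19)  (18,20)  (16,21)  (20,22)
take (0,3); skip (1,4); take (4,5); take (11,14); take (16,19); skip (16,21); take (20,22).
Selected 5 meetings.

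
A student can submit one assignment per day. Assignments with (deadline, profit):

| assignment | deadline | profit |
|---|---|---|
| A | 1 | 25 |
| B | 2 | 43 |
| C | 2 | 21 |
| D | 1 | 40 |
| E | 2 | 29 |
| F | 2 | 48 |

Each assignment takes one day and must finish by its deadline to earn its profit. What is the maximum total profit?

91

Take jobs in profit order; each goes to the latest open slot no later than its deadline.
By profit: F(d2,48), B(d2,43), D(d1,40), E(d2,29), A(d1,25), C(d2,21)
F→slot 2; B→slot 1; D skipped; E skipped; A skipped; C skipped.
Profit = 43 + 48 = 91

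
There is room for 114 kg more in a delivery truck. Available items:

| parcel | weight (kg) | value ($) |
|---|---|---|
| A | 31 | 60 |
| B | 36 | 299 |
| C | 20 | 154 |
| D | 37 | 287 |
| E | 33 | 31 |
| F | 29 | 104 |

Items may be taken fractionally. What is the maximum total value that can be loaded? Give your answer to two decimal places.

Sort by value per unit weight and fill in that order.
Order: B (299/36=8.31) > D (287/37=7.76) > C (154/20=7.70) > F (104/29=3.59) > A (60/31=1.94) > E (31/33=0.94)
Fill: take B (36 @ 299) → take D (37 @ 287) → take C (20 @ 154) → take 21/29 of F → 75.31; 114/114 used.
Total value = 815.31

815.31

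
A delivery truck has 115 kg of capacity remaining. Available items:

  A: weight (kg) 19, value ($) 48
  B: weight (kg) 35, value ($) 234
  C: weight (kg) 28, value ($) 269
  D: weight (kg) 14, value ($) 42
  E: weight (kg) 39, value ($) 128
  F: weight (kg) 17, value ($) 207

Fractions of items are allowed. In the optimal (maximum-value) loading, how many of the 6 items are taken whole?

3

Ratios (sorted): F 12.18, C 9.61, B 6.69, E 3.28, D 3.00, A 2.53
take F (17 @ 207); take C (28 @ 269); take B (35 @ 234); take 35/39 of E → 114.87. Capacity used 115/115.
3 item(s) taken whole; one partial (take 35/39 of E).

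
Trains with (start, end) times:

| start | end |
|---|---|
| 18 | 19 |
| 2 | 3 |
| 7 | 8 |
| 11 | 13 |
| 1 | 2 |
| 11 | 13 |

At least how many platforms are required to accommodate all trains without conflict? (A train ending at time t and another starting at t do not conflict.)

2

Events (time:±→running): 1:+→1 2:-→0 2:+→1 3:-→0 7:+→1 8:-→0 11:+→1 11:+→2 … peak 2.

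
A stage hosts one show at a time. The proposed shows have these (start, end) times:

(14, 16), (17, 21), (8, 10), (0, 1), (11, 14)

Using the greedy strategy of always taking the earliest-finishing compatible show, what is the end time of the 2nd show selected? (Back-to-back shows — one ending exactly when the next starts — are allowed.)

Sort by end time and greedily take each interval whose start is ≥ the last chosen end.
By end time: (0,1), (8,10), (11,14), (14,16), (17,21).
Pick (0,1); next start ≥ 1 → (8,10); next start ≥ 10 → (11,14); next start ≥ 14 → (14,16); next start ≥ 16 → (17,21).
Selected: (0,1) (8,10) (11,14) (14,16) (17,21)

10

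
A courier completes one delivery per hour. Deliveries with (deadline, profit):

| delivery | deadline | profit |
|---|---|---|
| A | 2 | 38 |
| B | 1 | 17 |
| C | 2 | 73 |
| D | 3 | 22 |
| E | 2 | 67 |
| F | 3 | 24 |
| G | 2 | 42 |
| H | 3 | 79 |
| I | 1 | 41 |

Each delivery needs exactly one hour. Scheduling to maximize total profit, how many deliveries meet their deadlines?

By profit: H(d3,79), C(d2,73), E(d2,67), G(d2,42), I(d1,41), A(d2,38), F(d3,24), D(d3,22), B(d1,17)
H→slot 3; C→slot 2; E→slot 1; G skipped; I skipped; A skipped; F skipped; D skipped; B skipped.
3 of 9 scheduled.

3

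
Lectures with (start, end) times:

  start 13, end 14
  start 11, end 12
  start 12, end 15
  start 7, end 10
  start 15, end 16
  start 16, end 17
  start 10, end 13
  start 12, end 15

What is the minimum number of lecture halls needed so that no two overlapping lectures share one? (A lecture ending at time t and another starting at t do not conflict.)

starts: [7, 10, 11, 12, 12, 13, 15, 16]
ends:   [10, 12, 13, 14, 15, 15, 16, 17]
s7→1 e10→0 s10→1 s11→2 e12→1 s12→2 s12→3  — peak 3.

3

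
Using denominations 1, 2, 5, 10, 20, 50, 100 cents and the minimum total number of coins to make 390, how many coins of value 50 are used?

1

Greedy: take as many of the largest coin as possible, then repeat with the remainder.
390 − 3×100→90 − 1×50→40 − 2×20→0
Count of 50: 1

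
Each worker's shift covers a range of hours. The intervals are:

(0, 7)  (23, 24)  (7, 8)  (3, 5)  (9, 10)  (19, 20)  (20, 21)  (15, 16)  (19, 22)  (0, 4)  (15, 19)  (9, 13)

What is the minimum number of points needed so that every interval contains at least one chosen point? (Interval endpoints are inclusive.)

6

Sorted: [0,4] [3,5] [0,7] [7,8] [9,10] [9,13] [15,16] [15,19] [19,20] [20,21] [19,22] [23,24]
{[0,4],[3,5],[0,7]} hit by 4; {[7,8]} hit by 8; {[9,10],[9,13]} hit by 10; {[15,16],[15,19]} hit by 16; {[19,20],[20,21],[19,22]} hit by 20; {[23,24]} hit by 24.
Points: 4, 8, 10, 16, 20, 24 (6 total).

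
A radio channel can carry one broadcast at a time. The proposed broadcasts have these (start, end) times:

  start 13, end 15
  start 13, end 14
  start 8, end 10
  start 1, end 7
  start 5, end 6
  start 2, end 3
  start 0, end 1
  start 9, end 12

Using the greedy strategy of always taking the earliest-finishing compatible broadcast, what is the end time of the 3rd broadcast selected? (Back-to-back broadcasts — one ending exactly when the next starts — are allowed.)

By end time: (0,1), (2,3), (5,6), (1,7), (8,10), (9,12), (13,14), (13,15).
Pick (0,1); next start ≥ 1 → (2,3); next start ≥ 3 → (5,6); next start ≥ 6 → (8,10); next start ≥ 10 → (13,14).
Selected: (0,1) (2,3) (5,6) (8,10) (13,14)

6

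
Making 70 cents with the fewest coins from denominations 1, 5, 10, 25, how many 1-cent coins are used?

Use the largest denomination that fits, subtract, and repeat.
70 = 2×25 + 2×10
Count of 1: 0

0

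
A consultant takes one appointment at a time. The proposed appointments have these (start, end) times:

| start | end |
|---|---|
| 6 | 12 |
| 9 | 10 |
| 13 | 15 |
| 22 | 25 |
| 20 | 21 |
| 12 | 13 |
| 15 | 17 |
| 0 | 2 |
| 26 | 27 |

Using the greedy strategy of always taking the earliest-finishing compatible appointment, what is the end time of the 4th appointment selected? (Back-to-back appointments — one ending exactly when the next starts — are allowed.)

Greedy by earliest finish: after sorting by end time, pick each interval compatible with the last pick.
Sorted by end: (0,2)  (9,10)  (6,12)  (12,13)  (13,15)  (15,17)  (20,21)  (22,25)  (26,27)
take (0,2); take (9,10); take (12,13); take (13,15); take (15,17); take (20,21); take (22,25); take (26,27).
Selected: (0,2) (9,10) (12,13) (13,15) (15,17) (20,21) (22,25) (26,27)

15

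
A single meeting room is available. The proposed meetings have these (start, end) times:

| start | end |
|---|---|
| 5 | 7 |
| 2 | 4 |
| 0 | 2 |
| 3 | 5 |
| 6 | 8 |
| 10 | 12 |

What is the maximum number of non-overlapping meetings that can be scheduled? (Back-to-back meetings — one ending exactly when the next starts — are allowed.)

By end time: (0,2), (2,4), (3,5), (5,7), (6,8), (10,12).
Pick (0,2); next start ≥ 2 → (2,4); next start ≥ 4 → (5,7); next start ≥ 7 → (10,12).
Selected 4 meetings.

4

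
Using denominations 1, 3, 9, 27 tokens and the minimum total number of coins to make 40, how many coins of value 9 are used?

Use the largest denomination that fits, subtract, and repeat.
40 = 1×27 + 1×9 + 1×3 + 1×1
Count of 9: 1

1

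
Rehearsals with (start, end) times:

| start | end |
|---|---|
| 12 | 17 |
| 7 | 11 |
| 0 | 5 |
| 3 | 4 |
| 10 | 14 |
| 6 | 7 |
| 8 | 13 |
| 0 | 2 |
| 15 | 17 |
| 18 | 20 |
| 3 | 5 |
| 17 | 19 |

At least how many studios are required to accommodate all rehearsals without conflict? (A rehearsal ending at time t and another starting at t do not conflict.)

3

starts: [0, 0, 3, 3, 6, 7, 8, 10, 12, 15, 17, 18]
ends:   [2, 4, 5, 5, 7, 11, 13, 14, 17, 17, 19, 20]
s0→1 s0→2 e2→1 s3→2 s3→3  — peak 3.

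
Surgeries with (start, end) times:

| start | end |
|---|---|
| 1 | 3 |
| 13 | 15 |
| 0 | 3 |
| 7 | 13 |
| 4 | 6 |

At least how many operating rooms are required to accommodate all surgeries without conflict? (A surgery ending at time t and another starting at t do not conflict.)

Events (time:±→running): 0:+→1 1:+→2 … peak 2.

2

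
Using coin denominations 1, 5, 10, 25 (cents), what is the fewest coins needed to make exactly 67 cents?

Greedy: take as many of the largest coin as possible, then repeat with the remainder.
67 = 2×25 + 1×10 + 1×5 + 2×1
Total coins = 2 + 1 + 1 + 2 = 6

6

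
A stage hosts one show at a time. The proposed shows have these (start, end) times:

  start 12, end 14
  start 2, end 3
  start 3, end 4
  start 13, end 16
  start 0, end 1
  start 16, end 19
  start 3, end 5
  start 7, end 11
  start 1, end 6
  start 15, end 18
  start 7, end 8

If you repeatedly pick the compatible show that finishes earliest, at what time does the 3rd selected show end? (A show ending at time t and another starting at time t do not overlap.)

4

Order by finish time; keep every interval that doesn't clash with the previous kept one.
Sorted by end: (0,1)  (2,3)  (3,4)  (3,5)  (1,6)  (7,8)  (7,11)  (12,14)  (13,16)  (15,18)  (16,19)
take (0,1); take (2,3); take (3,4); skip (1,6); take (7,8); take (12,14); take (15,18).
Selected: (0,1) (2,3) (3,4) (7,8) (12,14) (15,18)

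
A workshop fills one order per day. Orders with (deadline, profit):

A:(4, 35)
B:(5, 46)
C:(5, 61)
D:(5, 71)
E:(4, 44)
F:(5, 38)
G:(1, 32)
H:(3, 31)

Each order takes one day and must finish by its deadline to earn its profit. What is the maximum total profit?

260

By profit: D(d5,71), C(d5,61), B(d5,46), E(d4,44), F(d5,38), A(d4,35), G(d1,32), H(d3,31)
D→slot 5; C→slot 4; B→slot 3; E→slot 2; F→slot 1; A skipped; G skipped; H skipped.
Profit = 38 + 44 + 46 + 61 + 71 = 260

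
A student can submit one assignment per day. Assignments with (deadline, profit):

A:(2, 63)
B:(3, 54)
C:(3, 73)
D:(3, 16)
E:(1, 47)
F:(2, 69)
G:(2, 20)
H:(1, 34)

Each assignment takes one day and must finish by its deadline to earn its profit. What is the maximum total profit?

Take jobs in profit order; each goes to the latest open slot no later than its deadline.
By profit: C(d3,73), F(d2,69), A(d2,63), B(d3,54), E(d1,47), H(d1,34), G(d2,20), D(d3,16)
C→slot 3; F→slot 2; A→slot 1; B skipped; E skipped; H skipped; G skipped; D skipped.
Profit = 63 + 69 + 73 = 205

205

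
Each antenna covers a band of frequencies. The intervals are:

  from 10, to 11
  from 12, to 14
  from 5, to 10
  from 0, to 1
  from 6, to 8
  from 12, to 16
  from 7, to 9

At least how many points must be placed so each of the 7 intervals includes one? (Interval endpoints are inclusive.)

4

Process intervals by earliest right end; each time one isn't hit yet, stab at its right endpoint.
By right end: [0,1]  [6,8]  [7,9]  [5,10]  [10,11]  [12,14]  [12,16]
[0,1] uncovered → point at 1; [6,8] uncovered → point at 8; [10,11] uncovered → point at 11; [12,14] uncovered → point at 14.
Points: 1, 8, 11, 14 (4 total).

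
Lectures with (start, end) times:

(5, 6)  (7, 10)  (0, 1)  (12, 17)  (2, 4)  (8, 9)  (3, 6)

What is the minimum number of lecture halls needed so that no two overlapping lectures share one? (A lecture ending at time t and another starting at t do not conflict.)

2

The answer is the maximum number of intervals overlapping at any instant.
Events (time:±→running): 0:+→1 1:-→0 2:+→1 3:+→2 … peak 2.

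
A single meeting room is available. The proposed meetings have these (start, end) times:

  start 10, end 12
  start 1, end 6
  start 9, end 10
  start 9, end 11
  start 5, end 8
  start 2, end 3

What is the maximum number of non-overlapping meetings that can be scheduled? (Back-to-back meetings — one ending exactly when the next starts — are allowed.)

4

Sorted by end: (2,3)  (1,6)  (5,8)  (9,10)  (9,11)  (10,12)
take (2,3); skip (1,6); take (5,8); take (9,10); take (10,12).
Selected 4 meetings.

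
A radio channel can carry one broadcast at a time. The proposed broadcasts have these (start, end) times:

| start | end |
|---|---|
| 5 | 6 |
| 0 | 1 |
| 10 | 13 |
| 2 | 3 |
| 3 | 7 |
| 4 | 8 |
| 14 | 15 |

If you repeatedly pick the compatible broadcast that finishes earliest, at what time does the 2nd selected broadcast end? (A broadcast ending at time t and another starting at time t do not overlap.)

Greedy by earliest finish: after sorting by end time, pick each interval compatible with the last pick.
Sorted by end: (0,1)  (2,3)  (5,6)  (3,7)  (4,8)  (10,13)  (14,15)
take (0,1); take (2,3); take (5,6); take (10,13); take (14,15).
Selected: (0,1) (2,3) (5,6) (10,13) (14,15)

3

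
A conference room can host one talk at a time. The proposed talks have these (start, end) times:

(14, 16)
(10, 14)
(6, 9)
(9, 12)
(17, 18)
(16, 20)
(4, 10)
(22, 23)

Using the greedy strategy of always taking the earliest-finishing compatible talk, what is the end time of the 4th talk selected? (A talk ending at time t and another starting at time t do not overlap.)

18

By end time: (6,9), (4,10), (9,12), (10,14), (14,16), (17,18), (16,20), (22,23).
Pick (6,9); next start ≥ 9 → (9,12); next start ≥ 12 → (14,16); next start ≥ 16 → (17,18); next start ≥ 18 → (22,23).
Selected: (6,9) (9,12) (14,16) (17,18) (22,23)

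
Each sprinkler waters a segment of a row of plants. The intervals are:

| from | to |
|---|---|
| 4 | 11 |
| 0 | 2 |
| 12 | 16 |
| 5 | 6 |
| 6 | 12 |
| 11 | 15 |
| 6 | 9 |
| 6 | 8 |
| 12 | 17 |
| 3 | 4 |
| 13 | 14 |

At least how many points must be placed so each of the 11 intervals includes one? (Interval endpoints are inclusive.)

4

Process intervals by earliest right end; each time one isn't hit yet, stab at its right endpoint.
Sorted: [0,2] [3,4] [5,6] [6,8] [6,9] [4,11] [6,12] [13,14] [11,15] [12,16] [12,17]
{[0,2]} hit by 2; {[3,4]} hit by 4; {[5,6],[6,8],[6,9],[4,11],[6,12]} hit by 6; {[13,14],[11,15],[12,16],[12,17]} hit by 14.
Points: 2, 4, 6, 14 (4 total).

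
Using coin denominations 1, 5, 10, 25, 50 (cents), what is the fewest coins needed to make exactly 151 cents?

4

151 = 3×50 + 1×1
Total coins = 3 + 1 = 4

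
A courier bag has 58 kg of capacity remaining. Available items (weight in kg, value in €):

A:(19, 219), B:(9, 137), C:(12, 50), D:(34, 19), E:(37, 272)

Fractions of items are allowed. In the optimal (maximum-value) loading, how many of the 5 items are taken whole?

2

Greedy by value/weight ratio, highest first.
Ratios (sorted): B 15.22, A 11.53, E 7.35, C 4.17, D 0.56
take B (9 @ 137); take A (19 @ 219); take 30/37 of E → 220.54. Capacity used 58/58.
2 item(s) taken whole; one partial (take 30/37 of E).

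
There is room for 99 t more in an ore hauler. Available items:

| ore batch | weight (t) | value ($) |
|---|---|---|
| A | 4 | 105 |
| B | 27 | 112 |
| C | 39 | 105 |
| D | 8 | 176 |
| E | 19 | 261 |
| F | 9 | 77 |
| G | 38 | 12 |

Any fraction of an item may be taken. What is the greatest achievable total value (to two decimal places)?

817.15

Greedy by value/weight ratio, highest first.
Ratios (sorted): A 26.25, D 22.00, E 13.74, F 8.56, B 4.15, C 2.69, G 0.32
take A (4 @ 105); take D (8 @ 176); take E (19 @ 261); take F (9 @ 77); take B (27 @ 112); take 32/39 of C → 86.15. Capacity used 99/99.
Total value = 817.15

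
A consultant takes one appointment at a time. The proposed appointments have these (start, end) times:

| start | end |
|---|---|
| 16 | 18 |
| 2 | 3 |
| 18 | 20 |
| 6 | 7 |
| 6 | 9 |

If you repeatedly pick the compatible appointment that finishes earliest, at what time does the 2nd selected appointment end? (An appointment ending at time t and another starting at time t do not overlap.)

7

Greedy by earliest finish: after sorting by end time, pick each interval compatible with the last pick.
By end time: (2,3), (6,7), (6,9), (16,18), (18,20).
Pick (2,3); next start ≥ 3 → (6,7); next start ≥ 7 → (16,18); next start ≥ 18 → (18,20).
Selected: (2,3) (6,7) (16,18) (18,20)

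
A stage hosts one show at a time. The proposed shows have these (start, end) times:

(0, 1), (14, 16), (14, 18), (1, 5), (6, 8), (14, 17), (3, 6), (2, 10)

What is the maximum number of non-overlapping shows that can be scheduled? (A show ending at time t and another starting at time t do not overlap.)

4

Order by finish time; keep every interval that doesn't clash with the previous kept one.
By end time: (0,1), (1,5), (3,6), (6,8), (2,10), (14,16), (14,17), (14,18).
Pick (0,1); next start ≥ 1 → (1,5); next start ≥ 5 → (6,8); next start ≥ 8 → (14,16).
Selected 4 shows.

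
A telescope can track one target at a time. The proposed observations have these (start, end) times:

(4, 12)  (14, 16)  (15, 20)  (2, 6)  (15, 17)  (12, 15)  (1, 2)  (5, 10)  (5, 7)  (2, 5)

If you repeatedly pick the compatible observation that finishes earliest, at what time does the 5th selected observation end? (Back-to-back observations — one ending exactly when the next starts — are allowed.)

17

Sorted by end: (1,2)  (2,5)  (2,6)  (5,7)  (5,10)  (4,12)  (12,15)  (14,16)  (15,17)  (15,20)
take (1,2); take (2,5); take (5,7); skip (5,10); skip (4,12); take (12,15); take (15,17).
Selected: (1,2) (2,5) (5,7) (12,15) (15,17)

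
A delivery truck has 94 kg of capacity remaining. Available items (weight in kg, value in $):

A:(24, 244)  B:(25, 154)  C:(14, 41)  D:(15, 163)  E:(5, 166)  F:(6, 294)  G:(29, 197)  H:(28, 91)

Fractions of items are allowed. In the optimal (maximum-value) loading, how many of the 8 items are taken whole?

Order: F (294/6=49.00) > E (166/5=33.20) > D (163/15=10.87) > A (244/24=10.17) > G (197/29=6.79) > B (154/25=6.16) > H (91/28=3.25) > C (41/14=2.93)
Fill: take F (6 @ 294) → take E (5 @ 166) → take D (15 @ 163) → take A (24 @ 244) → take G (29 @ 197) → take 15/25 of B → 92.40; 94/94 used.
5 item(s) taken whole; one partial (take 15/25 of B).

5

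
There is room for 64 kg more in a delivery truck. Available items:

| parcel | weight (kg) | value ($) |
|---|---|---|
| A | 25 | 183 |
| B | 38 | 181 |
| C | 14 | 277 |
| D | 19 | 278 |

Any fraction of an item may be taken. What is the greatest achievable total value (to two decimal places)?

Ratios (sorted): C 19.79, D 14.63, A 7.32, B 4.76
take C (14 @ 277); take D (19 @ 278); take A (25 @ 183); take 6/38 of B → 28.58. Capacity used 64/64.
Total value = 766.58

766.58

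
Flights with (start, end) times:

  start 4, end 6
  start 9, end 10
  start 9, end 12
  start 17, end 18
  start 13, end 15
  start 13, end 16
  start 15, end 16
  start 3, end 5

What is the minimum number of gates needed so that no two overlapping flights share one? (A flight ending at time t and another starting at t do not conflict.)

2

The answer is the maximum number of intervals overlapping at any instant.
Events (time:±→running): 3:+→1 4:+→2 … peak 2.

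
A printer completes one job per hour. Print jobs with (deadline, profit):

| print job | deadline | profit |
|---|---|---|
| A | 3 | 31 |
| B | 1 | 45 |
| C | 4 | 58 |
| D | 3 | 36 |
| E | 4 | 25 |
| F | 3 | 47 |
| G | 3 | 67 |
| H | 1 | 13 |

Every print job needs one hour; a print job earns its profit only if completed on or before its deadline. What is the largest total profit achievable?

217

Take jobs in profit order; each goes to the latest open slot no later than its deadline.
By profit: G(d3,67), C(d4,58), F(d3,47), B(d1,45), D(d3,36), A(d3,31), E(d4,25), H(d1,13)
G→slot 3; C→slot 4; F→slot 2; B→slot 1; D skipped; A skipped; E skipped; H skipped.
Profit = 45 + 47 + 67 + 58 = 217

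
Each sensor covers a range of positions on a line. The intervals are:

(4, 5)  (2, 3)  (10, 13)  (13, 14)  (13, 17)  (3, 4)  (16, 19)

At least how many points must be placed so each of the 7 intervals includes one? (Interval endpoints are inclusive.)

Process intervals by earliest right end; each time one isn't hit yet, stab at its right endpoint.
Sorted: [2,3] [3,4] [4,5] [10,13] [13,14] [13,17] [16,19]
{[2,3],[3,4]} hit by 3; {[4,5]} hit by 5; {[10,13],[13,14],[13,17]} hit by 13; {[16,19]} hit by 19.
Points: 3, 5, 13, 19 (4 total).

4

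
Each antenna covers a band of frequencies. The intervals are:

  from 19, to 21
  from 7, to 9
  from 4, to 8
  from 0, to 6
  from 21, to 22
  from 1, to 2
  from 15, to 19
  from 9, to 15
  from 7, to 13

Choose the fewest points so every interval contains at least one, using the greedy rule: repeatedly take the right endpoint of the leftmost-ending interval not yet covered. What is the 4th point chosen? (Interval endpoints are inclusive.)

21

Process intervals by earliest right end; each time one isn't hit yet, stab at its right endpoint.
By right end: [1,2]  [0,6]  [4,8]  [7,9]  [7,13]  [9,15]  [15,19]  [19,21]  [21,22]
[1,2] uncovered → point at 2; [4,8] uncovered → point at 8; [9,15] uncovered → point at 15; [19,21] uncovered → point at 21.
Points: 2, 8, 15, 21 (4 total).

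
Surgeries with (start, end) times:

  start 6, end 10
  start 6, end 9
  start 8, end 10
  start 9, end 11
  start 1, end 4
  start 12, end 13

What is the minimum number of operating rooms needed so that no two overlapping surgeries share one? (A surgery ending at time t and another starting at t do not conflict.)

3

Events (time:±→running): 1:+→1 4:-→0 6:+→1 6:+→2 8:+→3 … peak 3.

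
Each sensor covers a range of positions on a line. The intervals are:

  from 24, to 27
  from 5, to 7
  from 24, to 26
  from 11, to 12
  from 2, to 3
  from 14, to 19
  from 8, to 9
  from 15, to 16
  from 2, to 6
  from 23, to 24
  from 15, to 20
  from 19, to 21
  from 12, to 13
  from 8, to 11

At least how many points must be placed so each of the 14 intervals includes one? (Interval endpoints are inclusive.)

Process intervals by earliest right end; each time one isn't hit yet, stab at its right endpoint.
Sorted: [2,3] [2,6] [5,7] [8,9] [8,11] [11,12] [12,13] [15,16] [14,19] [15,20] [19,21] [23,24] [24,26] [24,27]
{[2,3],[2,6]} hit by 3; {[5,7]} hit by 7; {[8,9],[8,11]} hit by 9; {[11,12],[12,13]} hit by 12; {[15,16],[14,19],[15,20]} hit by 16; {[19,21]} hit by 21; {[23,24],[24,26],[24,27]} hit by 24.
Points: 3, 7, 9, 12, 16, 21, 24 (7 total).

7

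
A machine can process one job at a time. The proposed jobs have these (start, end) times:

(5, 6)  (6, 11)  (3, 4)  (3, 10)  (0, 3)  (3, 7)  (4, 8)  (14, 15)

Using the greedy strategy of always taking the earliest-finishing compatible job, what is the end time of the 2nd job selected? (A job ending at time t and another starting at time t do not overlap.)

Sorted by end: (0,3)  (3,4)  (5,6)  (3,7)  (4,8)  (3,10)  (6,11)  (14,15)
take (0,3); take (3,4); take (5,6); take (6,11); take (14,15).
Selected: (0,3) (3,4) (5,6) (6,11) (14,15)

4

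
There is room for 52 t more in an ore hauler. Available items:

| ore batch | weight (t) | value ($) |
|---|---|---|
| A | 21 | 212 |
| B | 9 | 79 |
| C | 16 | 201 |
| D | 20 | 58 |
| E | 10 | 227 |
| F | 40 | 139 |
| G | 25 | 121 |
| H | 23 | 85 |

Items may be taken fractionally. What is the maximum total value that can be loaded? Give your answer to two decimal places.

683.89

Greedy by value/weight ratio, highest first.
Order: E (227/10=22.70) > C (201/16=12.56) > A (212/21=10.10) > B (79/9=8.78) > G (121/25=4.84) > H (85/23=3.70) > F (139/40=3.48) > D (58/20=2.90)
Fill: take E (10 @ 227) → take C (16 @ 201) → take A (21 @ 212) → take 5/9 of B → 43.89; 52/52 used.
Total value = 683.89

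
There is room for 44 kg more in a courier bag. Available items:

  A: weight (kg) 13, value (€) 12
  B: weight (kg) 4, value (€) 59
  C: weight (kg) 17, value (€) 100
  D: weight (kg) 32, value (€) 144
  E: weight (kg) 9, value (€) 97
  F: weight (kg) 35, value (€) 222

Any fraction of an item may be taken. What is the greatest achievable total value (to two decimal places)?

Greedy by value/weight ratio, highest first.
Ratios (sorted): B 14.75, E 10.78, F 6.34, C 5.88, D 4.50, A 0.92
take B (4 @ 59); take E (9 @ 97); take 31/35 of F → 196.63. Capacity used 44/44.
Total value = 352.63

352.63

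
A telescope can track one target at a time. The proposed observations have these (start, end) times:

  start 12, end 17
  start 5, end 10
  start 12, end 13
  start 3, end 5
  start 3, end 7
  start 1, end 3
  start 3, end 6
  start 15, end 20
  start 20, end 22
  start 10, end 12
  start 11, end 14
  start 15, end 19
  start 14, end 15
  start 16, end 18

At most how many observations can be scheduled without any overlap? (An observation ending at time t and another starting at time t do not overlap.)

By end time: (1,3), (3,5), (3,6), (3,7), (5,10), (10,12), (12,13), (11,14), (14,15), (12,17), (16,18), (15,19), (15,20), (20,22).
Pick (1,3); next start ≥ 3 → (3,5); next start ≥ 5 → (5,10); next start ≥ 10 → (10,12); next start ≥ 12 → (12,13); next start ≥ 13 → (14,15); next start ≥ 15 → (16,18); next start ≥ 18 → (20,22).
Selected 8 observations.

8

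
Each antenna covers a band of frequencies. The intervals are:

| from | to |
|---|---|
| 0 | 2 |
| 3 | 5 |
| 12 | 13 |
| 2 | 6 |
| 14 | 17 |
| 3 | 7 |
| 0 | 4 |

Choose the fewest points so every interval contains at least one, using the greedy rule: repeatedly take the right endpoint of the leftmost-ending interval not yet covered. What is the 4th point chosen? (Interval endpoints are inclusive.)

17

Process intervals by earliest right end; each time one isn't hit yet, stab at its right endpoint.
By right end: [0,2]  [0,4]  [3,5]  [2,6]  [3,7]  [12,13]  [14,17]
[0,2] uncovered → point at 2; [3,5] uncovered → point at 5; [12,13] uncovered → point at 13; [14,17] uncovered → point at 17.
Points: 2, 5, 13, 17 (4 total).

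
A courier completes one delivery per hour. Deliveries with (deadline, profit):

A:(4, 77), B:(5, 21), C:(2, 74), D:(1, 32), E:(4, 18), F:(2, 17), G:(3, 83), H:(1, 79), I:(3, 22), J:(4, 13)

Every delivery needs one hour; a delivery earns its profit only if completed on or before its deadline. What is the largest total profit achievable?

Take jobs in profit order; each goes to the latest open slot no later than its deadline.
Profit order: G=83 H=79 A=77 C=74 D=32 I=22 B=21 E=18 F=17 J=13
Assign: G→slot 3, H→slot 1, A→slot 4, C→slot 2, D skipped, I skipped, B→slot 5, E skipped, F skipped, J skipped.
Slots: [1:H] [2:C] [3:G] [4:A] [5:B]
Profit = 79 + 74 + 83 + 77 + 21 = 334

334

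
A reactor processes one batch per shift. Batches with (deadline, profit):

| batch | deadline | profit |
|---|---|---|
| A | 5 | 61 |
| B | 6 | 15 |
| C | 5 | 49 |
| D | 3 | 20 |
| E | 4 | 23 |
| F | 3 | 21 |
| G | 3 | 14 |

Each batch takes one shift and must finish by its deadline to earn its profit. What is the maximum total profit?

By profit: A(d5,61), C(d5,49), E(d4,23), F(d3,21), D(d3,20), B(d6,15), G(d3,14)
A→slot 5; C→slot 4; E→slot 3; F→slot 2; D→slot 1; B→slot 6; G skipped.
Profit = 20 + 21 + 23 + 49 + 61 + 15 = 189

189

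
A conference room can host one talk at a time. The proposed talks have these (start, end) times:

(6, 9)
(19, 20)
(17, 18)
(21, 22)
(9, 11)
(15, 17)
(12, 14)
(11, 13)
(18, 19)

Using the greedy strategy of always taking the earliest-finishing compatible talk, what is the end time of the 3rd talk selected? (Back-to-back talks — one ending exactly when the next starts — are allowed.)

Order by finish time; keep every interval that doesn't clash with the previous kept one.
By end time: (6,9), (9,11), (11,13), (12,14), (15,17), (17,18), (18,19), (19,20), (21,22).
Pick (6,9); next start ≥ 9 → (9,11); next start ≥ 11 → (11,13); next start ≥ 13 → (15,17); next start ≥ 17 → (17,18); next start ≥ 18 → (18,19); next start ≥ 19 → (19,20); next start ≥ 20 → (21,22).
Selected: (6,9) (9,11) (11,13) (15,17) (17,18) (18,19) (19,20) (21,22)

13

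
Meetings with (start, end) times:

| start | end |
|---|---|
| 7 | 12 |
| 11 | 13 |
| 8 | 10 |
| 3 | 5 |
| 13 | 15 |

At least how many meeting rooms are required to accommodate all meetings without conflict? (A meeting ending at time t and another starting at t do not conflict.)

2

starts: [3, 7, 8, 11, 13]
ends:   [5, 10, 12, 13, 15]
s3→1 e5→0 s7→1 s8→2  — peak 2.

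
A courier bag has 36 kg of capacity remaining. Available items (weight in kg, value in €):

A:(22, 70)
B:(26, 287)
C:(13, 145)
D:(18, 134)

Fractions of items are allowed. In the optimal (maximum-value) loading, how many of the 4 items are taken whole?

1

Greedy by value/weight ratio, highest first.
Ratios (sorted): C 11.15, B 11.04, D 7.44, A 3.18
take C (13 @ 145); take 23/26 of B → 253.88. Capacity used 36/36.
1 item(s) taken whole; one partial (take 23/26 of B).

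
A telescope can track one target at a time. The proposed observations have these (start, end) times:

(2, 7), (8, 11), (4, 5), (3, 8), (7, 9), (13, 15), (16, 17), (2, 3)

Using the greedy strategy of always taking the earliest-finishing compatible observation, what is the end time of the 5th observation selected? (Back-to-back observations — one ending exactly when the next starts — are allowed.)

Sort by end time and greedily take each interval whose start is ≥ the last chosen end.
Sorted by end: (2,3)  (4,5)  (2,7)  (3,8)  (7,9)  (8,11)  (13,15)  (16,17)
take (2,3); take (4,5); skip (3,8); take (7,9); skip (8,11); take (13,15); take (16,17).
Selected: (2,3) (4,5) (7,9) (13,15) (16,17)

17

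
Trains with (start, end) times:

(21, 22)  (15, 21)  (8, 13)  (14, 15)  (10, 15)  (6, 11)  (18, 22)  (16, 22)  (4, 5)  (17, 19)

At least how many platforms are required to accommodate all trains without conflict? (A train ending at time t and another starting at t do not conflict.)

starts: [4, 6, 8, 10, 14, 15, 16, 17, 18, 21]
ends:   [5, 11, 13, 15, 15, 19, 21, 22, 22, 22]
s4→1 e5→0 s6→1 s8→2 s10→3 e11→2 e13→1 s14→2 e15→1 e15→0 s15→1 s16→2 s17→3 s18→4  — peak 4.

4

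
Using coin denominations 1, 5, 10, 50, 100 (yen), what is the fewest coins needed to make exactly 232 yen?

Use the largest denomination that fits, subtract, and repeat.
232 = 2×100 + 3×10 + 2×1
Total coins = 2 + 3 + 2 = 7

7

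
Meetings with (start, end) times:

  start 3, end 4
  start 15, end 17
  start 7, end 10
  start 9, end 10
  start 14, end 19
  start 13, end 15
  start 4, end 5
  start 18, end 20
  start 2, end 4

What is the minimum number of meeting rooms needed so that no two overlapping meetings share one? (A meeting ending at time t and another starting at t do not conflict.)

2

Events (time:±→running): 2:+→1 3:+→2 … peak 2.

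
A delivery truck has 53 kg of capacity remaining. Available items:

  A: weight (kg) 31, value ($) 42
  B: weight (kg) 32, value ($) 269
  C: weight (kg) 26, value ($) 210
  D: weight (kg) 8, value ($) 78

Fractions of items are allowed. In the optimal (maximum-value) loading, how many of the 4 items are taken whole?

Greedy by value/weight ratio, highest first.
Ratios (sorted): D 9.75, B 8.41, C 8.08, A 1.35
take D (8 @ 78); take B (32 @ 269); take 13/26 of C → 105.00. Capacity used 53/53.
2 item(s) taken whole; one partial (take 13/26 of C).

2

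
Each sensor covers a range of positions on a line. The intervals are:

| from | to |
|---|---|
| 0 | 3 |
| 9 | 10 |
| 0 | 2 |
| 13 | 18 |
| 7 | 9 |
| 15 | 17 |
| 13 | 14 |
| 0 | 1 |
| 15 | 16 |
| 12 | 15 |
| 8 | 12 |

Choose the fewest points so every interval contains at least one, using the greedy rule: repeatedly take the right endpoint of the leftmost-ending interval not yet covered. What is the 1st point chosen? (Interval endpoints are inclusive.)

Process intervals by earliest right end; each time one isn't hit yet, stab at its right endpoint.
By right end: [0,1]  [0,2]  [0,3]  [7,9]  [9,10]  [8,12]  [13,14]  [12,15]  [15,16]  [15,17]  [13,18]
[0,1] uncovered → point at 1; [7,9] uncovered → point at 9; [13,14] uncovered → point at 14; [15,16] uncovered → point at 16.
Points: 1, 9, 14, 16 (4 total).

1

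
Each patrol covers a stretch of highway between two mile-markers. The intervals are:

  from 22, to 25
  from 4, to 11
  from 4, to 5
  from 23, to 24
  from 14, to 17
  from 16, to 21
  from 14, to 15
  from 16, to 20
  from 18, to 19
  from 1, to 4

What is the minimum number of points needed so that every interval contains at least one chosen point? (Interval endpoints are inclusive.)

Sort by right endpoint; whenever an interval is uncovered, place a point at its right end.
By right end: [1,4]  [4,5]  [4,11]  [14,15]  [14,17]  [18,19]  [16,20]  [16,21]  [23,24]  [22,25]
[1,4] uncovered → point at 4; [14,15] uncovered → point at 15; [18,19] uncovered → point at 19; [23,24] uncovered → point at 24.
Points: 4, 15, 19, 24 (4 total).

4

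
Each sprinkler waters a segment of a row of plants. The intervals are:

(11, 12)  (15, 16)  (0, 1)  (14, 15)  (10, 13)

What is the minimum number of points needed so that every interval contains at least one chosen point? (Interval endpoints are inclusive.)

3

Sort by right endpoint; whenever an interval is uncovered, place a point at its right end.
By right end: [0,1]  [11,12]  [10,13]  [14,15]  [15,16]
[0,1] uncovered → point at 1; [11,12] uncovered → point at 12; [14,15] uncovered → point at 15.
Points: 1, 12, 15 (3 total).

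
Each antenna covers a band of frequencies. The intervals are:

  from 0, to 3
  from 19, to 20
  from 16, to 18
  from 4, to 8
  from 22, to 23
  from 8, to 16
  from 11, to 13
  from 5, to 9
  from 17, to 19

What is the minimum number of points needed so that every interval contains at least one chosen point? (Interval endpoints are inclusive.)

6

Sort by right endpoint; whenever an interval is uncovered, place a point at its right end.
By right end: [0,3]  [4,8]  [5,9]  [11,13]  [8,16]  [16,18]  [17,19]  [19,20]  [22,23]
[0,3] uncovered → point at 3; [4,8] uncovered → point at 8; [11,13] uncovered → point at 13; [16,18] uncovered → point at 18; [19,20] uncovered → point at 20; [22,23] uncovered → point at 23.
Points: 3, 8, 13, 18, 20, 23 (6 total).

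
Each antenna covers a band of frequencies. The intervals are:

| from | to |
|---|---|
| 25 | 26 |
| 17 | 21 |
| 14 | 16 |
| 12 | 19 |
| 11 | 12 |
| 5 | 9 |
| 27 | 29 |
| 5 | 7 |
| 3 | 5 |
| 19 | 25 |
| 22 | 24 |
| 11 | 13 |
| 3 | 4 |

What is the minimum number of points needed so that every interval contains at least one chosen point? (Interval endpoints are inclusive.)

Process intervals by earliest right end; each time one isn't hit yet, stab at its right endpoint.
By right end: [3,4]  [3,5]  [5,7]  [5,9]  [11,12]  [11,13]  [14,16]  [12,19]  [17,21]  [22,24]  [19,25]  [25,26]  [27,29]
[3,4] uncovered → point at 4; [5,7] uncovered → point at 7; [11,12] uncovered → point at 12; [14,16] uncovered → point at 16; [17,21] uncovered → point at 21; [22,24] uncovered → point at 24; [25,26] uncovered → point at 26; [27,29] uncovered → point at 29.
Points: 4, 7, 12, 16, 21, 24, 26, 29 (8 total).

8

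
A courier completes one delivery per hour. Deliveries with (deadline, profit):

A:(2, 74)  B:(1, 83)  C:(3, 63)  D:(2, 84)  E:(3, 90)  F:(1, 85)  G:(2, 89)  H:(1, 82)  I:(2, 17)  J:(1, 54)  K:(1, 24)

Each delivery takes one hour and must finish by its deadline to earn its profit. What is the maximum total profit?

By profit: E(d3,90), G(d2,89), F(d1,85), D(d2,84), B(d1,83), H(d1,82), A(d2,74), C(d3,63), J(d1,54), K(d1,24), I(d2,17)
E→slot 3; G→slot 2; F→slot 1; D skipped; B skipped; H skipped; A skipped; C skipped; J skipped; K skipped; I skipped.
Profit = 85 + 89 + 90 = 264

264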